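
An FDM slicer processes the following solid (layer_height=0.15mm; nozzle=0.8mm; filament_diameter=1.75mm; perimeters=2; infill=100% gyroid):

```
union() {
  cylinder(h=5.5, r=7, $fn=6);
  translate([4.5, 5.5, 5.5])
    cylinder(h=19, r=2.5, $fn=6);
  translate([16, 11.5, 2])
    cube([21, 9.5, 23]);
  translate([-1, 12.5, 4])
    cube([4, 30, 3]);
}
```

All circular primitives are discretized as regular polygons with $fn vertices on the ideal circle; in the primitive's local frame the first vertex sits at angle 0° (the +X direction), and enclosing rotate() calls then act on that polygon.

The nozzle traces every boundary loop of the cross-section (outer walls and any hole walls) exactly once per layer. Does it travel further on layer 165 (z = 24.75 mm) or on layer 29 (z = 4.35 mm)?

layer 29 (z = 4.35 mm)

Layer 165 (z = 24.75): the cylinder is not intersected at this z (z outside [0, 5.5]); the cylinder at (4.5, 5.5) does not reach this height (z outside [5.5, 24.5]); the 21×9.5 cube at (16, 11.5) contributes its full rectangle (perimeter 61.00 mm); the cube at (-1, 12.5) is absent (z outside [4, 7]); Taking the union: only the 21×9.5 cube at (16, 11.5) is present, so the union is just that shape — boundary = 61.00 mm. So its perimeter = 61.00 mm. Layer 29 (z = 4.35): the r=7 cylinder gives a regular 6-gon of circumradius 7 (constant along its height) (perimeter = 2·6·7.000·sin(180°/6) = 42.00 mm); the cylinder at (4.5, 5.5) is absent (z outside [5.5, 24.5]); the 21×9.5 cube at (16, 11.5) contributes its full rectangle (perimeter 61.00 mm); the cube at (-1, 12.5) (footprint 4×30) is included at this height (perimeter 68.00 mm); Taking the union: the 3 present regions are separate (no shared area or edge), so areas and boundary lengths simply add and each stays a separate island — boundary = 171.00 mm. So its perimeter = 171.00 mm. Layer 29 is larger (171.00 vs 61.00 mm).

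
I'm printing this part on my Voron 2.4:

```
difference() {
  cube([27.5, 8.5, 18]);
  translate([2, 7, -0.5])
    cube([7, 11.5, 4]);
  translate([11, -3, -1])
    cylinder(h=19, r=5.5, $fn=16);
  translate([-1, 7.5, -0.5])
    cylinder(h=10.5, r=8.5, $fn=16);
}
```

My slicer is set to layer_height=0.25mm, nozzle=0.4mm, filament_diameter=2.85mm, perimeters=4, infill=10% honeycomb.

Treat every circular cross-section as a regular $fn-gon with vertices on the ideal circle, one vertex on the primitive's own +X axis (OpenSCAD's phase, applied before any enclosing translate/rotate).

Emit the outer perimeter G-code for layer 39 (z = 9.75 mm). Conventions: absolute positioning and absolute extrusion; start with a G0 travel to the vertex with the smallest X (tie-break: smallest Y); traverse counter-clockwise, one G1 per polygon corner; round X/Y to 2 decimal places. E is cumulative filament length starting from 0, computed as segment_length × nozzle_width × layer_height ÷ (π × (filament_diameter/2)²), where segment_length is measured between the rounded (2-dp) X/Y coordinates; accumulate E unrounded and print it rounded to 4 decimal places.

At z = 9.75 mm: the cube is present — its section is the full 27.5×8.5 rectangle; the cube at (2, 7) is not intersected at this z (z outside [-0.5, 3.5]); the cylinder at (11, -3): section is a regular 16-gon, circumradius r=5.5; the cylinder at (-1, 7.5): section is a regular 16-gon, circumradius r=8.5; Taking the first minus the rest: starting from the 27.5×8.5 cube, the r=5.5 cylinder at (11, -3) partially overlaps it — only the 15.47 mm² overlap (of its 92.61 mm²) is removed, clipping the outline; the r=8.5 cylinder at (-1, 7.5) partially overlaps it — only the 52.90 mm² overlap (of its 221.19 mm²) is removed, clipping the outline — 1 connected region. The outline is a single polygon with 14 vertices. Extrusion per mm of travel: 0.4 × 0.25 / (π × 1.425²) = 0.015675. Accumulating E over each segment gives final E = 1.0269.

G0 X2.78 Y0.00 Z9.75
G1 X6.52 Y0.00 E0.0586
G1 X7.11 Y0.89 E0.0754
G1 X8.90 Y2.08 E0.1091
G1 X11.00 Y2.50 E0.1426
G1 X13.10 Y2.08 E0.1762
G1 X14.89 Y0.89 E0.2099
G1 X15.48 Y0.00 E0.2266
G1 X27.50 Y0.00 E0.4151
G1 X27.50 Y8.50 E0.5483
G1 X7.30 Y8.50 E0.8649
G1 X7.50 Y7.50 E0.8809
G1 X6.85 Y4.25 E0.9329
G1 X5.01 Y1.49 E0.9849
G1 X2.78 Y0.00 E1.0269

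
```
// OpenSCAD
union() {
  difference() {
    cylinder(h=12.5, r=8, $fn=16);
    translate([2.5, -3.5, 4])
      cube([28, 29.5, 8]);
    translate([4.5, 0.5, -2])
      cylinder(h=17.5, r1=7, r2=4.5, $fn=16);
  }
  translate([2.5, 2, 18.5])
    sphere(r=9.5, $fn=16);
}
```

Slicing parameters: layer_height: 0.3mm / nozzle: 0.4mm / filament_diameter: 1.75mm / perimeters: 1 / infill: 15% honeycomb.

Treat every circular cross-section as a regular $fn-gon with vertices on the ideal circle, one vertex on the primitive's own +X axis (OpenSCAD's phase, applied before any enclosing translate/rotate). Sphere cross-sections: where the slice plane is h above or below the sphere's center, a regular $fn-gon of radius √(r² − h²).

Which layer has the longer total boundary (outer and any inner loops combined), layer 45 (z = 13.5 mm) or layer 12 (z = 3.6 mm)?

Layer 45 (z = 13.5): the cylinder does not reach this height (z outside [0, 12.5]); the cube at (2.5, -3.5) is not intersected at this z (z outside [4, 12]); the cone at (4.5, 0.5): at t=0.886 of its height the radius interpolates to r₁+(r₂−r₁)t = 4.786, giving a regular 16-gon of that circumradius (perimeter = 2·16·4.786·sin(180°/16) = 29.88 mm); Taking the first minus the rest: the first operand is absent here, so nothing remains; the sphere at (2.5, 2): section is a regular 16-gon, circumradius = √(r²−h²) = √(9.5²−5²) = 8.078 (perimeter = 2·16·8.078·sin(180°/16) = 50.43 mm); Combining (union): only the r=9.5 sphere at (2.5, 2) is present, so the union is just that shape — boundary = 50.43 mm. So its perimeter = 50.43 mm. Layer 12 (z = 3.6): the r=8 cylinder gives a regular 16-gon of circumradius 8 (constant along its height) (perimeter = 2·16·8.000·sin(180°/16) = 49.94 mm); the cube at (2.5, -3.5) is not intersected at this z (z outside [4, 12]); the cone at (4.5, 0.5) (r1=7→r2=4.5) has section circumradius 6.200 here — a regular 16-gon (perimeter = 2·16·6.200·sin(180°/16) = 38.71 mm); Taking the first minus the rest: starting from the r=8 cylinder, the cone at (4.5, 0.5) partially overlaps it — only the 89.22 mm² overlap (of its 117.68 mm²) is removed, clipping the outline — boundary = 56.31 mm; the sphere at (2.5, 2) does not reach this height (|z−center|=14.900 > r=9.5); Combining (union): only the result so far is present, so the union is just that shape — boundary = 56.31 mm. So its perimeter = 56.31 mm. Layer 12 is larger (56.31 vs 50.43 mm).

layer 12 (z = 3.6 mm)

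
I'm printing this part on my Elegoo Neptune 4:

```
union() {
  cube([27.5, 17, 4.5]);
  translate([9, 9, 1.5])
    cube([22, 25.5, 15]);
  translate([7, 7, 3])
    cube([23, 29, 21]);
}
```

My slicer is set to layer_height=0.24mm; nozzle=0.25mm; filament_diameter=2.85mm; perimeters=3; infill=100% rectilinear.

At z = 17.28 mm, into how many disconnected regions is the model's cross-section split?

1

At z = 17.28 mm: the cube is not intersected at this z (z outside [0, 4.5]); the cube at (9, 9) is absent (z outside [1.5, 16.5]); the cube at (7, 7) (footprint 23×29) is included at this height; Taking the union: only the 23×29 cube at (7, 7) is present, so the union is just that shape — 1 connected region. The result has 1 disconnected region.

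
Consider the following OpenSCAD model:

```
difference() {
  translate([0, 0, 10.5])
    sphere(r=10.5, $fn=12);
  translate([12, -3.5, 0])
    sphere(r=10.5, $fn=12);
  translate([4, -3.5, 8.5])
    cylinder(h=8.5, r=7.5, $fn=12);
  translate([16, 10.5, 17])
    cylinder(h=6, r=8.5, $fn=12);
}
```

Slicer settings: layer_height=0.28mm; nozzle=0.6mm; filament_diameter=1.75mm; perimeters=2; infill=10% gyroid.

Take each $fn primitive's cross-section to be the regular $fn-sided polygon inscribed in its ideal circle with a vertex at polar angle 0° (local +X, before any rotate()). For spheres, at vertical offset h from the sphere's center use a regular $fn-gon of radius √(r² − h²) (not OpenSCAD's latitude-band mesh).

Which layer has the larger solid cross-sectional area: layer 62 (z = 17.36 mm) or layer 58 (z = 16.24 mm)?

layer 62 (z = 17.36 mm)

Layer 62 (z = 17.36): the r=10.5 sphere slices to a regular 12-gon of circumradius 7.949 (√(r²−h²) with h=6.86 from center) (area = (12/2)·7.949²·sin(360°/12) = 189.57 mm²); the sphere at (12, -3.5) is absent (|z−center|=17.360 > r=10.5); the cylinder at (4, -3.5) does not reach this height (z outside [8.5, 17]); the r=8.5 cylinder at (16, 10.5) contributes a regular 12-gon of circumradius 8.5 (area = (12/2)·8.500²·sin(360°/12) = 216.75 mm²); After the difference (first − rest): starting from the r=10.5 sphere (189.57 mm²), the r=8.5 cylinder at (16, 10.5) misses the remaining region (no effect) — area = 189.57 mm². So its area = 189.57 mm². Layer 58 (z = 16.24): the r=10.5 sphere slices to a regular 12-gon of circumradius 8.792 (√(r²−h²) with h=5.74 from center) (area = (12/2)·8.792²·sin(360°/12) = 231.91 mm²); the sphere at (12, -3.5) is absent (|z−center|=16.240 > r=10.5); the cylinder at (4, -3.5): section is a regular 12-gon, circumradius r=7.5 (area = (12/2)·7.500²·sin(360°/12) = 168.75 mm²); the cylinder at (16, 10.5) is not intersected at this z (z outside [17, 23]); Taking the first minus the rest: starting from the r=10.5 sphere (231.91 mm²), the r=7.5 cylinder at (4, -3.5) partially overlaps it — only the 114.89 mm² overlap (of its 168.75 mm²) is removed, clipping the outline — area = 117.01 mm². So its area = 117.01 mm². Layer 62 is larger (189.57 vs 117.01 mm²).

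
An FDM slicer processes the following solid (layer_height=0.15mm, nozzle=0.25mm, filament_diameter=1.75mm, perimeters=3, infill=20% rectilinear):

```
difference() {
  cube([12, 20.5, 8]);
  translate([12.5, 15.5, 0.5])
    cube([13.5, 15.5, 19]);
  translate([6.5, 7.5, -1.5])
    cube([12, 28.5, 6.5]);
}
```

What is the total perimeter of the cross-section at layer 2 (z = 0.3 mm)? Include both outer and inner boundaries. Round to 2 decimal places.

At z = 0.3 mm: the cube is present — its section is the full 12×20.5 rectangle (perimeter 65.00 mm); the cube at (12.5, 15.5) is absent (z outside [0.5, 19.5]); the cube at (6.5, 7.5) (footprint 12×28.5) is included at this height (perimeter 81.00 mm); After the difference (first − rest): starting from the 12×20.5 cube, the 12×28.5 cube at (6.5, 7.5) partially overlaps it — only the 71.50 mm² overlap (of its 342.00 mm²) is removed, clipping the outline — boundary = 65.00 mm. Overall, the cross-section is a single solid region. Total boundary length (outer) = 65.00 mm.

65.00 mm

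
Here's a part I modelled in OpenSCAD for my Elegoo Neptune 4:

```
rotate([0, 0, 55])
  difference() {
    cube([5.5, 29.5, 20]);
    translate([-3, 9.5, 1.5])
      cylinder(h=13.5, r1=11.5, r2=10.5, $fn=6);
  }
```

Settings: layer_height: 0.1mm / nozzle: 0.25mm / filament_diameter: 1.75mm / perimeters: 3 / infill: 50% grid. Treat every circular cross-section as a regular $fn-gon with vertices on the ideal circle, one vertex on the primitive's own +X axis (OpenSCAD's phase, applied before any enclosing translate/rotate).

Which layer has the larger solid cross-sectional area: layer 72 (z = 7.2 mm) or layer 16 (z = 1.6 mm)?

layer 72 (z = 7.2 mm)

Layer 72 (z = 7.2): the cube is present — its section is the full 5.5×29.5 rectangle (area 162.25 mm²); the cone at (-3, 9.5) (r1=11.5→r2=10.5) has section circumradius 11.078 here — a regular 6-gon (area = (6/2)·11.078²·sin(360°/6) = 318.83 mm²); Subtracting the remaining from the first: starting from the 5.5×29.5 cube (162.25 mm²), the cone at (-3, 9.5) partially overlaps it — only the 90.10 mm² overlap (of its 318.83 mm²) is removed, clipping the outline — area = 72.15 mm²; (whole slice rotated 55° about Z — lengths, areas and connectivity unchanged). So its area = 72.15 mm². Layer 16 (z = 1.6): the cube (footprint 5.5×29.5) is included at this height (area 162.25 mm²); the cone at (-3, 9.5) contributes a regular 6-gon of circumradius 11.493 (interpolated between r1=11.5 and r2=10.5 at t=0.007) (area = (6/2)·11.493²·sin(360°/6) = 343.15 mm²); Taking the first minus the rest: starting from the 5.5×29.5 cube (162.25 mm²), the cone at (-3, 9.5) partially overlaps it — only the 95.04 mm² overlap (of its 343.15 mm²) is removed, clipping the outline — area = 67.21 mm²; (whole slice rotated 55° about Z — lengths, areas and connectivity unchanged). So its area = 67.21 mm². Layer 72 is larger (72.15 vs 67.21 mm²).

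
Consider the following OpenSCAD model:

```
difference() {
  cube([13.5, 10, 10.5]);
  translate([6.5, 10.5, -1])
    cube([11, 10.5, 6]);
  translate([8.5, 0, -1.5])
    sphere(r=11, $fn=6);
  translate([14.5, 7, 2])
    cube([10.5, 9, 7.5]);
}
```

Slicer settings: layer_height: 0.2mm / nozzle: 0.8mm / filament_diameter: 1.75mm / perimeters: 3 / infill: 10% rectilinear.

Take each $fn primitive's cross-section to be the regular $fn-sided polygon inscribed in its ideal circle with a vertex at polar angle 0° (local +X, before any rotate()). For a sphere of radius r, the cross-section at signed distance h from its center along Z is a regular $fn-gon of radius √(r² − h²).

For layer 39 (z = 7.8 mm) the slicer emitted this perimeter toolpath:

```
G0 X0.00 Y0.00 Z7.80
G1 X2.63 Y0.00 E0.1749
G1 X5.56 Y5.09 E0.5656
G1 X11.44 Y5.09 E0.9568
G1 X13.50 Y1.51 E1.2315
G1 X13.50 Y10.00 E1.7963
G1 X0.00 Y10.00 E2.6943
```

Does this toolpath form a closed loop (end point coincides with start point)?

no

Start point (G0): (0.00, 0.00). End point (last G1): the path does not return to the start — open.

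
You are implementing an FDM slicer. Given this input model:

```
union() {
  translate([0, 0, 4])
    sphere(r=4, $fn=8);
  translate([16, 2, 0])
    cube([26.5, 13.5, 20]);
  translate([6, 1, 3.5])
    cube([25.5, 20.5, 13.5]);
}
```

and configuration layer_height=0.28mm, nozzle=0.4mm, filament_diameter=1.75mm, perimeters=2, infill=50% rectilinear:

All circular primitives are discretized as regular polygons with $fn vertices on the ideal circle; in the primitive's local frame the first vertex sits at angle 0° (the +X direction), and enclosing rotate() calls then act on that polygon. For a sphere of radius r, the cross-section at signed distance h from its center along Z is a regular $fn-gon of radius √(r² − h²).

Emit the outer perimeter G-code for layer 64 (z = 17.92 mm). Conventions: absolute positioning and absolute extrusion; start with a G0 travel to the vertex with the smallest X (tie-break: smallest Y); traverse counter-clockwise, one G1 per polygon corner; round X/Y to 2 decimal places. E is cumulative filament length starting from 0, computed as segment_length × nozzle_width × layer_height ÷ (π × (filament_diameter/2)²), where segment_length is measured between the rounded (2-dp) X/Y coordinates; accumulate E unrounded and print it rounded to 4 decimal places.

G0 X16.00 Y2.00 Z17.92
G1 X42.50 Y2.00 E1.2340
G1 X42.50 Y15.50 E1.8626
G1 X16.00 Y15.50 E3.0965
G1 X16.00 Y2.00 E3.7251

At z = 17.92 mm: the sphere is absent (|z−center|=13.920 > r=4); the 26.5×13.5 cube at (16, 2) contributes its full rectangle; the cube at (6, 1) does not reach this height (z outside [3.5, 17]); Merging all regions: only the 26.5×13.5 cube at (16, 2) is present, so the union is just that shape — 1 connected region. The outline is a single polygon with 4 vertices. Extrusion per mm of travel: 0.4 × 0.28 / (π × 0.875²) = 0.046564. Accumulating E over each segment gives final E = 3.7251.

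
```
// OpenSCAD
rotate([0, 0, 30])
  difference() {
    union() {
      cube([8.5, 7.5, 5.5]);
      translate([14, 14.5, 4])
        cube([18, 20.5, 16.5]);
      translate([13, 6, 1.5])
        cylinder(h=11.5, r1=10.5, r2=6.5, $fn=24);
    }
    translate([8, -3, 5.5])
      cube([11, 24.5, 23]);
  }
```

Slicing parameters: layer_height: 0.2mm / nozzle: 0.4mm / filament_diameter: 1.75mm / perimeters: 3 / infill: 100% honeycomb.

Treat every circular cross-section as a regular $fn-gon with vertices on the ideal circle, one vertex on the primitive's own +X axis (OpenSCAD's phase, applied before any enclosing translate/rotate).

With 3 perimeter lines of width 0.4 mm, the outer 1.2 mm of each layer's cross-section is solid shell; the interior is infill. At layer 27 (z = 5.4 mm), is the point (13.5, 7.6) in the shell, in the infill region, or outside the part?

infill

At z = 5.4 mm: the 8.5×7.5 cube contributes its full rectangle; the 18×20.5 cube at (14, 14.5) contributes its full rectangle; the cone at (13, 6) contributes a regular 24-gon of circumradius 9.143 (interpolated between r1=10.5 and r2=6.5 at t=0.339); Combining (union): the regions partially overlap (shared area 30.79 mm²), so overlapping operands fuse into one piece — 1 connected region; the cube at (8, -3) is absent (z outside [5.5, 28.5]); After the difference (first − rest): none of the subtracted shapes is present at this height, so that combined region is unchanged — 1 connected region; (rotated 30° about Z; rotation is an isometry so areas/perimeters/island counts are preserved). Overall, the cross-section is a single solid region. Undo the 30° rotation: the query point maps to (15.491, -0.168) in the un-rotated model frame. The nearest boundary edge runs (17.57, -1.92)→(15.37, -2.83); distance from the point to it = 2.41 mm. The point is inside the cross-section and 2.41 mm from the nearest boundary — more than the 1.2 mm shell width (3 × 0.4), so it's in the infill interior.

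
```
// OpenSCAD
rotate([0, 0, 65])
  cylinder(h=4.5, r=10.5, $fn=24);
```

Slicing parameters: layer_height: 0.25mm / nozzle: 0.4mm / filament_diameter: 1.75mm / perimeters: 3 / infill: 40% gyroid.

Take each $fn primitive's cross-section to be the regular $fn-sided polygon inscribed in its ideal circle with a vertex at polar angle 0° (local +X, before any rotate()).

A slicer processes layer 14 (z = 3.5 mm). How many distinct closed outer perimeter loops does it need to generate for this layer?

1

At z = 3.5 mm: the r=10.5 cylinder contributes a regular 24-gon of circumradius 10.5; (whole slice rotated 65° about Z — lengths, areas and connectivity unchanged). The result has 1 disconnected region.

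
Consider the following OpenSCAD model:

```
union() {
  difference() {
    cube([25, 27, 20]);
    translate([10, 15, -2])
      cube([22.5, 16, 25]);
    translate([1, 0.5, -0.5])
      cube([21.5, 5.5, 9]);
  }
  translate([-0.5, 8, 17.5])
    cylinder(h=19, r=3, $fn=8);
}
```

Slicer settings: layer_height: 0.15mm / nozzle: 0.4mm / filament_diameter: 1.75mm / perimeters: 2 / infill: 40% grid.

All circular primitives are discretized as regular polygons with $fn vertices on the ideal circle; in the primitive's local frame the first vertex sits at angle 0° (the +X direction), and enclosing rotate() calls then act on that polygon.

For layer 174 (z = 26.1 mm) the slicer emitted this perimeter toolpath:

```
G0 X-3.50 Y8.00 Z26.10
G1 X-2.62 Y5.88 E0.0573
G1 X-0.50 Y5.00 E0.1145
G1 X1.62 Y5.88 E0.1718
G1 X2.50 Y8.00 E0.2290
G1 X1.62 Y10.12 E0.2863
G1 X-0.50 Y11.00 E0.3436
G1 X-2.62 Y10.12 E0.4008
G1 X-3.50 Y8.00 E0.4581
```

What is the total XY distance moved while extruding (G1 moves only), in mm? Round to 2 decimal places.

18.36 mm

Sum the Euclidean lengths of each G1 segment: total = 18.36 mm.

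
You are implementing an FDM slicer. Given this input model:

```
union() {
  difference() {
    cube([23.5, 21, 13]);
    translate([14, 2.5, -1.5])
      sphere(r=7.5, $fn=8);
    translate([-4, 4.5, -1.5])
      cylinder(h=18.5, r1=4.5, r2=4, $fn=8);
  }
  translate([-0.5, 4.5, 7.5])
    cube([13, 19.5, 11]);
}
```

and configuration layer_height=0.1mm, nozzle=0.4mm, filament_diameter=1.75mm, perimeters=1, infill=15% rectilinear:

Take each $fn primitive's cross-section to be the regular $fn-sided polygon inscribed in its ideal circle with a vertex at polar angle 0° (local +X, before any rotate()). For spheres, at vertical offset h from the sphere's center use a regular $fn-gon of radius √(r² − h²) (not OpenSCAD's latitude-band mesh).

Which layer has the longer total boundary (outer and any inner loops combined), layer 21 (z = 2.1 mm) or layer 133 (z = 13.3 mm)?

Layer 21 (z = 2.1): the cube (footprint 23.5×21) is included at this height (perimeter 89.00 mm); the r=7.5 sphere at (14, 2.5) contributes a regular 8-gon of circumradius √(7.5²−3.6²) = 6.580 (perimeter = 2·8·6.580·sin(180°/8) = 40.29 mm); the cone at (-4, 4.5): at t=0.195 of its height the radius interpolates to r₁+(r₂−r₁)t = 4.403, giving a regular 8-gon of that circumradius (perimeter = 2·8·4.403·sin(180°/8) = 26.96 mm); After the difference (first − rest): starting from the 23.5×21 cube, the r=7.5 sphere at (14, 2.5) partially overlaps it — only the 91.53 mm² overlap (of its 122.44 mm²) is removed, clipping the outline; the cone at (-4, 4.5) partially overlaps it — only the 0.39 mm² overlap (of its 54.83 mm²) is removed, clipping the outline — boundary = 103.63 mm; the cube at (-0.5, 4.5) is absent (z outside [7.5, 18.5]); Combining (union): only that combined region is present, so the union is just that shape — boundary = 103.63 mm. So its perimeter = 103.63 mm. Layer 133 (z = 13.3): the cube is absent (z outside [0, 13]); the sphere at (14, 2.5) is not intersected at this z (|z−center|=14.800 > r=7.5); the cone at (-4, 4.5) contributes a regular 8-gon of circumradius 4.100 (interpolated between r1=4.5 and r2=4 at t=0.800) (perimeter = 2·8·4.100·sin(180°/8) = 25.10 mm); After the difference (first − rest): the first operand is absent here, so nothing remains; the cube at (-0.5, 4.5) is present — its section is the full 13×19.5 rectangle (perimeter 65.00 mm); Combining (union): only the 13×19.5 cube at (-0.5, 4.5) is present, so the union is just that shape — boundary = 65.00 mm. So its perimeter = 65.00 mm. Layer 21 is larger (103.63 vs 65.00 mm).

layer 21 (z = 2.1 mm)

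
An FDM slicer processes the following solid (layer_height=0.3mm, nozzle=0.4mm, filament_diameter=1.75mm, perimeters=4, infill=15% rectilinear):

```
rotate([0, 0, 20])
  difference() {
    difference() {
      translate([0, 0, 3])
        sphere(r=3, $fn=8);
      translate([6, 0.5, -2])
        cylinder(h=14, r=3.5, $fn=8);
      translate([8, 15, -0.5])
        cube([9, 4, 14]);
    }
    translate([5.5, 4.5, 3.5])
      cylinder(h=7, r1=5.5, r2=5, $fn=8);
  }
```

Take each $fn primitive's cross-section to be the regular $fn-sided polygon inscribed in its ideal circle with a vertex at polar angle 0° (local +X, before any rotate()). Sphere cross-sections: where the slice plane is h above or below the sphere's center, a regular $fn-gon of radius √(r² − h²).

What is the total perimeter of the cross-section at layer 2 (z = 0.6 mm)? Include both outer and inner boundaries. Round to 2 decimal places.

At z = 0.6 mm: the r=3 sphere contributes a regular 8-gon of circumradius √(3²−2.4²) = 1.800 (perimeter = 2·8·1.800·sin(180°/8) = 11.02 mm); the r=3.5 cylinder at (6, 0.5) contributes a regular 8-gon of circumradius 3.5 (perimeter = 2·8·3.500·sin(180°/8) = 21.43 mm); the cube at (8, 15) (footprint 9×4) is included at this height (perimeter 26.00 mm); Subtracting the remaining from the first: starting from the r=3 sphere, the r=3.5 cylinder at (6, 0.5) misses the remaining region (no effect); the 9×4 cube at (8, 15) misses the remaining region (no effect) — boundary = 11.02 mm; the cone at (5.5, 4.5) does not reach this height (z outside [3.5, 10.5]); After the difference (first − rest): none of the subtracted shapes is present at this height, so the result so far is unchanged — boundary = 11.02 mm; (rotated 20° about Z; rotation is an isometry so areas/perimeters/island counts are preserved). Overall, the cross-section is a single solid region. Total boundary length (outer) = 11.02 mm.

11.02 mm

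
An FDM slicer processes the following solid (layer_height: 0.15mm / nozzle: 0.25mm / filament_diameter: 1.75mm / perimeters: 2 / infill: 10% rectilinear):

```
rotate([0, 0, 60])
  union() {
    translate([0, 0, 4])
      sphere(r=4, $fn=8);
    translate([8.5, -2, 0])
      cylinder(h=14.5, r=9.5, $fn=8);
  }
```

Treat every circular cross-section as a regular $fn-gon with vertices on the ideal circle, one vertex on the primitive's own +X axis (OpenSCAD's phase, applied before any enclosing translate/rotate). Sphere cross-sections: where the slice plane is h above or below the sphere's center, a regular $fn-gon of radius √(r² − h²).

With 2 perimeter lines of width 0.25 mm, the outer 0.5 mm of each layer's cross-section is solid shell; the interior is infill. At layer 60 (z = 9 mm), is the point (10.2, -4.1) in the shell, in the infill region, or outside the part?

outside

At z = 9 mm: the sphere is absent (|z−center|=5.000 > r=4); the cylinder at (8.5, -2): section is a regular 8-gon, circumradius r=9.5; Taking the union: only the r=9.5 cylinder at (8.5, -2) is present, so the union is just that shape — 1 connected region; (whole slice rotated 60° about Z — lengths, areas and connectivity unchanged). Overall, the cross-section is a single solid region. Undo the 60° rotation: the query point maps to (1.549, -10.883) in the un-rotated model frame. The nearest boundary edge runs (1.78, -8.72)→(8.50, -11.50); distance from the point to it = 2.09 mm. The point is not inside any of the regions above, so it lies outside the cross-section (2.09 mm from the nearest boundary).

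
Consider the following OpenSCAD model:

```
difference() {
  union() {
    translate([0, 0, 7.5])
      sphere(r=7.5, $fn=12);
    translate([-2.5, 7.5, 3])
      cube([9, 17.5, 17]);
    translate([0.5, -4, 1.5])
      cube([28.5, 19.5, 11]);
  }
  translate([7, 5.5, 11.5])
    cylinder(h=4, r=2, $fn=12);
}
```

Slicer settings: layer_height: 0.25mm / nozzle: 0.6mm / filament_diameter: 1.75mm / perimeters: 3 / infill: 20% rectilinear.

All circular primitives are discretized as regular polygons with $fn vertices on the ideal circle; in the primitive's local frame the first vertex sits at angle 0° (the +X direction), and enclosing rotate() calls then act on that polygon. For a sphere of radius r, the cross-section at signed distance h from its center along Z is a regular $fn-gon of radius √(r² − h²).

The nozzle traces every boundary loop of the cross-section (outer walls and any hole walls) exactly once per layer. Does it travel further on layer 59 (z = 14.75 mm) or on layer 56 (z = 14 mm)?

layer 56 (z = 14 mm)

Layer 59 (z = 14.75): the r=7.5 sphere contributes a regular 12-gon of circumradius √(7.5²−7.25²) = 1.920 (perimeter = 2·12·1.920·sin(180°/12) = 11.93 mm); the cube at (-2.5, 7.5) is present — its section is the full 9×17.5 rectangle (perimeter 53.00 mm); the cube at (0.5, -4) is absent (z outside [1.5, 12.5]); Taking the union: the 2 present regions are separate (no shared area or edge), so areas and boundary lengths simply add and each stays a separate island — boundary = 64.93 mm; the cylinder at (7, 5.5): section is a regular 12-gon, circumradius r=2 (perimeter = 2·12·2.000·sin(180°/12) = 12.42 mm); Subtracting the remaining from the first: starting from the result so far, the r=2 cylinder at (7, 5.5) misses the remaining region (no effect) — boundary = 64.93 mm. So its perimeter = 64.93 mm. Layer 56 (z = 14): the r=7.5 sphere slices to a regular 12-gon of circumradius 3.742 (√(r²−h²) with h=6.5 from center) (perimeter = 2·12·3.742·sin(180°/12) = 23.24 mm); the cube at (-2.5, 7.5) is present — its section is the full 9×17.5 rectangle (perimeter 53.00 mm); the cube at (0.5, -4) is not intersected at this z (z outside [1.5, 12.5]); Taking the union: the 2 present regions are separate (no shared area or edge), so areas and boundary lengths simply add and each stays a separate island — boundary = 76.24 mm; the cylinder at (7, 5.5): section is a regular 12-gon, circumradius r=2 (perimeter = 2·12·2.000·sin(180°/12) = 12.42 mm); Taking the first minus the rest: starting from that combined region, the r=2 cylinder at (7, 5.5) misses the remaining region (no effect) — boundary = 76.24 mm. So its perimeter = 76.24 mm. Layer 56 is larger (76.24 vs 64.93 mm).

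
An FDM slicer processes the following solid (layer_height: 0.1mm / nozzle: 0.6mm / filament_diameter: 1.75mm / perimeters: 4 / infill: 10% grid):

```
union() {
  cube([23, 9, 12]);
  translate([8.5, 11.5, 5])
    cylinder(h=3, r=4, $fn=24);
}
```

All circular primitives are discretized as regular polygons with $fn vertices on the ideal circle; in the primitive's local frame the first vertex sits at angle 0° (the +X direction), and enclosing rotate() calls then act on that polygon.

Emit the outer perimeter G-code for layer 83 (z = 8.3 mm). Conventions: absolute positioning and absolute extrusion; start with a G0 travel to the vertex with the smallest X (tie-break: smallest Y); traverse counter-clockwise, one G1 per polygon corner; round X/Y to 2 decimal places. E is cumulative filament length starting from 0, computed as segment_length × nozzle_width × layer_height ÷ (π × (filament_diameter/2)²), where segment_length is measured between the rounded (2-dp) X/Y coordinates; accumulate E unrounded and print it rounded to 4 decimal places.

At z = 8.3 mm: the 23×9 cube contributes its full rectangle; the cylinder at (8.5, 11.5) is not intersected at this z (z outside [5, 8]); Taking the union: only the 23×9 cube is present, so the union is just that shape — 1 connected region. The outline is a single polygon with 4 vertices. Extrusion per mm of travel: 0.6 × 0.1 / (π × 0.875²) = 0.024945. Accumulating E over each segment gives final E = 1.5965.

G0 X0.00 Y0.00 Z8.30
G1 X23.00 Y0.00 E0.5737
G1 X23.00 Y9.00 E0.7982
G1 X0.00 Y9.00 E1.3720
G1 X0.00 Y0.00 E1.5965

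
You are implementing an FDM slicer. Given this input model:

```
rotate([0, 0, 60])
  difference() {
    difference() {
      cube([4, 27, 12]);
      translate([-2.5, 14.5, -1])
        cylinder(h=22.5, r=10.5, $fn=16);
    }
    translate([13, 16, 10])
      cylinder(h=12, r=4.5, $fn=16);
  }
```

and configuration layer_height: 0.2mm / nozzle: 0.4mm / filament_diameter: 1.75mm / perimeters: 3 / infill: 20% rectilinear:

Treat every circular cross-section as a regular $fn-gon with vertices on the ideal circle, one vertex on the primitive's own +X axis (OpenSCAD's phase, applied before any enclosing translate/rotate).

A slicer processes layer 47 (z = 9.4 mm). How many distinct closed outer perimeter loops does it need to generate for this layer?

2

At z = 9.4 mm: the cube (footprint 4×27) is included at this height; the r=10.5 cylinder at (-2.5, 14.5) gives a regular 16-gon of circumradius 10.5 (constant along its height); Taking the first minus the rest: starting from the 4×27 cube, the r=10.5 cylinder at (-2.5, 14.5) partially overlaps it — only the 73.95 mm² overlap (of its 337.53 mm²) is removed, clipping the outline — 2 connected regions; the cylinder at (13, 16) is absent (z outside [10, 22]); Subtracting the remaining from the first: none of the subtracted shapes is present at this height, so that combined region is unchanged — 2 connected regions; (whole slice rotated 60° about Z — lengths, areas and connectivity unchanged). The result has 2 disconnected regions.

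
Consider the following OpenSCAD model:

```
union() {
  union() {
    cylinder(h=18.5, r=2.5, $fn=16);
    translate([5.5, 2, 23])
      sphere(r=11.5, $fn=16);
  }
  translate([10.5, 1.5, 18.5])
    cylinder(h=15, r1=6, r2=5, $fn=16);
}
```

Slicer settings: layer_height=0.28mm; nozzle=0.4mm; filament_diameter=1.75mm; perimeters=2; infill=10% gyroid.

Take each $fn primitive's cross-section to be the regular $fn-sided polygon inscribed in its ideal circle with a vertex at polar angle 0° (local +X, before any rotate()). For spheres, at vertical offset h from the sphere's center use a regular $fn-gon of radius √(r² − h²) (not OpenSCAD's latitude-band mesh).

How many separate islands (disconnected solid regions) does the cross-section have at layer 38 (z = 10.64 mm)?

1

At z = 10.64 mm: the r=2.5 cylinder contributes a regular 16-gon of circumradius 2.5; the sphere at (5.5, 2) is absent (|z−center|=12.360 > r=11.5); Merging all regions: only the r=2.5 cylinder is present, so the union is just that shape — 1 connected region; the cone at (10.5, 1.5) is not intersected at this z (z outside [18.5, 33.5]); Taking the union: only the result so far is present, so the union is just that shape — 1 connected region. Overall, the cross-section is a single solid region. Island count = 1.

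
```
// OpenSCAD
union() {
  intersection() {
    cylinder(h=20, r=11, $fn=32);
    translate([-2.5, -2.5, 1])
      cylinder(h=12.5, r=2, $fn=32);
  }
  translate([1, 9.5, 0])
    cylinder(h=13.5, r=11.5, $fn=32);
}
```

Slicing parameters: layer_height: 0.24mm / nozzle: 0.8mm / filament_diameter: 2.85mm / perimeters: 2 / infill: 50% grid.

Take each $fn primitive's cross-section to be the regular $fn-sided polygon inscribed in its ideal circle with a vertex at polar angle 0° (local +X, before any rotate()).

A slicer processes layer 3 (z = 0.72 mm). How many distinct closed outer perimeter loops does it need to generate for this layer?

At z = 0.72 mm: the r=11 cylinder gives a regular 32-gon of circumradius 11 (constant along its height); the cylinder at (-2.5, -2.5) is absent (z outside [1, 13.5]); After intersecting: at least one operand is absent at this height, so nothing remains; the r=11.5 cylinder at (1, 9.5) contributes a regular 32-gon of circumradius 11.5; Combining (union): only the r=11.5 cylinder at (1, 9.5) is present, so the union is just that shape — 1 connected region. The result has 1 disconnected region.

1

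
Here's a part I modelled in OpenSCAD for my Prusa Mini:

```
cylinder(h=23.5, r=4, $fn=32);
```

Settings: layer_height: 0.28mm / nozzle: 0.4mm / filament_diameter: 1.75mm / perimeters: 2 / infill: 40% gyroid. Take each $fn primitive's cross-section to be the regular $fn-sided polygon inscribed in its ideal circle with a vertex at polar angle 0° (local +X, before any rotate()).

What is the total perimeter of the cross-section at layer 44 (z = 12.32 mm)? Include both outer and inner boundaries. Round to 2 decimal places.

At z = 12.32 mm: the r=4 cylinder gives a regular 32-gon of circumradius 4 (constant along its height) (perimeter = 2·32·4.000·sin(180°/32) = 25.09 mm). Overall, the cross-section is a single solid region. Total boundary length (outer) = 25.09 mm.

25.09 mm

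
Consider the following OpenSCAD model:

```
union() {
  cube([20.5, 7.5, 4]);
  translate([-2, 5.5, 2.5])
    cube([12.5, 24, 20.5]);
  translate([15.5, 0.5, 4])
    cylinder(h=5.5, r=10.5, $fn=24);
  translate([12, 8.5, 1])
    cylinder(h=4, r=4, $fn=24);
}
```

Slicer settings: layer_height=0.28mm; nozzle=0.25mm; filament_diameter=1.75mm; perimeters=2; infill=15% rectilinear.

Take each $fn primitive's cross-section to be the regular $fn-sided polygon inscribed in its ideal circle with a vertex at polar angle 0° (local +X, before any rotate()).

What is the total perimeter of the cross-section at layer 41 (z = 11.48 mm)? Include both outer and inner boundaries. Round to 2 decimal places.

At z = 11.48 mm: the cube is absent (z outside [0, 4]); the cube at (-2, 5.5) (footprint 12.5×24) is included at this height (perimeter 73.00 mm); the cylinder at (15.5, 0.5) is not intersected at this z (z outside [4, 9.5]); the cylinder at (12, 8.5) is absent (z outside [1, 5]); Merging all regions: only the 12.5×24 cube at (-2, 5.5) is present, so the union is just that shape — boundary = 73.00 mm. Overall, the cross-section is a single solid region. Total boundary length (outer) = 73.00 mm.

73.00 mm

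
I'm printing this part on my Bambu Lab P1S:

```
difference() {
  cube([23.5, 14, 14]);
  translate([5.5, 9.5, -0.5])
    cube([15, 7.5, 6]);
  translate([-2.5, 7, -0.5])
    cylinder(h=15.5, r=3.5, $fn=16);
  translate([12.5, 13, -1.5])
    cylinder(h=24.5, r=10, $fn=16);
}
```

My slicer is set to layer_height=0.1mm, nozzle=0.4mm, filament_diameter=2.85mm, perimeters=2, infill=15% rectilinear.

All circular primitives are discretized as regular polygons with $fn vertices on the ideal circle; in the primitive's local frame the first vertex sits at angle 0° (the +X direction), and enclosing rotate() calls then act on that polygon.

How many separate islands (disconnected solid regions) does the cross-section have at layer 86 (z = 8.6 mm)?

At z = 8.6 mm: the cube is present — its section is the full 23.5×14 rectangle; the cube at (5.5, 9.5) is not intersected at this z (z outside [-0.5, 5.5]); the cylinder at (-2.5, 7): section is a regular 16-gon, circumradius r=3.5; the cylinder at (12.5, 13): section is a regular 16-gon, circumradius r=10; Subtracting the remaining from the first: starting from the 23.5×14 cube, the r=3.5 cylinder at (-2.5, 7) partially overlaps it — only the 3.13 mm² overlap (of its 37.50 mm²) is removed, clipping the outline; the r=10 cylinder at (12.5, 13) partially overlaps it — only the 172.87 mm² overlap (of its 306.15 mm²) is removed, clipping the outline — 1 connected region. Overall, the cross-section is a single solid region. Island count = 1.

1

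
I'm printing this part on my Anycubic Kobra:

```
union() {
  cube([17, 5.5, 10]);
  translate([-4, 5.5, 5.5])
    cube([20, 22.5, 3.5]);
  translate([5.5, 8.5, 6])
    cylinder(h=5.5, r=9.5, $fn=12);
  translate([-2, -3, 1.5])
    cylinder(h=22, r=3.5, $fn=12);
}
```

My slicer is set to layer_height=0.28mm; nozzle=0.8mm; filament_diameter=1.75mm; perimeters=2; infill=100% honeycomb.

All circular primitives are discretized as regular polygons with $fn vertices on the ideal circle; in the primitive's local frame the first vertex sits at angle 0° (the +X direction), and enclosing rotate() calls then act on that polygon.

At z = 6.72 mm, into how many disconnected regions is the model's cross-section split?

2

At z = 6.72 mm: the cube (footprint 17×5.5) is included at this height; the cube at (-4, 5.5) is present — its section is the full 20×22.5 rectangle; the r=9.5 cylinder at (5.5, 8.5) gives a regular 12-gon of circumradius 9.5 (constant along its height); the r=3.5 cylinder at (-2, -3) gives a regular 12-gon of circumradius 3.5 (constant along its height); Taking the union: the regions partially overlap (shared area 258.12 mm²), so overlapping operands fuse into one piece — 2 connected regions. The result has 2 disconnected regions.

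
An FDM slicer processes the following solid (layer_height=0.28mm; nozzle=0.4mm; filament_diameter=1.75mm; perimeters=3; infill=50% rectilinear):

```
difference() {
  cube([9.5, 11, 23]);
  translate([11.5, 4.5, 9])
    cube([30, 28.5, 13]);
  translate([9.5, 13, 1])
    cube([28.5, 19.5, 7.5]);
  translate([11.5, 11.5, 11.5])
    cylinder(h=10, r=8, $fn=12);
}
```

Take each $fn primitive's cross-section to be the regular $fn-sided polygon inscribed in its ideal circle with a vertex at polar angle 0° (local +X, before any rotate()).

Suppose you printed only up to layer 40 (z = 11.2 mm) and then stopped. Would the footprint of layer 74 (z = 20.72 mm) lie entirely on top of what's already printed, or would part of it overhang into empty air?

Compare the two slices. At z = 11.2: the cube is present — its section is the full 9.5×11 rectangle (area 104.50 mm²); the cube at (11.5, 4.5) (footprint 30×28.5) is included at this height (area 855.00 mm²); the cube at (9.5, 13) is absent (z outside [1, 8.5]); the cylinder at (11.5, 11.5) does not reach this height (z outside [11.5, 21.5]); Taking the first minus the rest: starting from the 9.5×11 cube (104.50 mm²), the 30×28.5 cube at (11.5, 4.5) misses the remaining region (no effect) — area = 104.50 mm². At z = 20.72: the cube (footprint 9.5×11) is included at this height (area 104.50 mm²); the 30×28.5 cube at (11.5, 4.5) contributes its full rectangle (area 855.00 mm²); the cube at (9.5, 13) is absent (z outside [1, 8.5]); the r=8 cylinder at (11.5, 11.5) contributes a regular 12-gon of circumradius 8 (area = (12/2)·8.000²·sin(360°/12) = 192.00 mm²); After the difference (first − rest): starting from the 9.5×11 cube (104.50 mm²), the 30×28.5 cube at (11.5, 4.5) misses the remaining region (no effect); the r=8 cylinder at (11.5, 11.5) partially overlaps it — only the 29.57 mm² overlap (of its 192.00 mm²) is removed, clipping the outline — area = 74.93 mm². Checking containment: the cross-section at z = 20.72 is a subset of the cross-section at z = 11.2.

entirely on top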